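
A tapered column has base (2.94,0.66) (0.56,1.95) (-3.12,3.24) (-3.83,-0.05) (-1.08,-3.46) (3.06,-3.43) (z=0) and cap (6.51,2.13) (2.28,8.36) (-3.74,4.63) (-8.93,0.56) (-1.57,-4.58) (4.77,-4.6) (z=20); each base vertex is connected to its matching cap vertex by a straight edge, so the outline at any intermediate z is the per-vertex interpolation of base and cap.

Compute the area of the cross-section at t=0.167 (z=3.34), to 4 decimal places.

Cross-section at t=0.167: each vertex is (1-t)·p0[i] + t·p1[i].
  v1: (1-0.167)·(2.94,0.66) + 0.167·(6.51,2.13) = (3.5362,0.9055)
  v2: (1-0.167)·(0.56,1.95) + 0.167·(2.28,8.36) = (0.8472,3.0205)
  v3: (1-0.167)·(-3.12,3.24) + 0.167·(-3.74,4.63) = (-3.2235,3.4721)
  v4: (1-0.167)·(-3.83,-0.05) + 0.167·(-8.93,0.56) = (-4.6817,0.0519)
  v5: (1-0.167)·(-1.08,-3.46) + 0.167·(-1.57,-4.58) = (-1.1618,-3.6470)
  v6: (1-0.167)·(3.06,-3.43) + 0.167·(4.77,-4.6) = (3.3456,-3.6254)
Shoelace sum Σ(x_i·y_{i+1} − x_{i+1}·y_i):
  i=1: 3.5362·3.0205 − 0.8472·0.9055 = +9.9138 (running +9.9138)
  i=2: 0.8472·3.4721 − -3.2235·3.0205 = +12.6783 (running +22.5921)
  i=3: -3.2235·0.0519 − -4.6817·3.4721 = +16.0883 (running +38.6804)
  i=4: -4.6817·-3.6470 − -1.1618·0.0519 = +17.1346 (running +55.8150)
  i=5: -1.1618·-3.6254 − 3.3456·-3.6470 = +16.4135 (running +72.2285)
  i=6: 3.3456·0.9055 − 3.5362·-3.6254 = +15.8494 (running +88.0780)
Area = |Σ|/2 = |88.0780|/2 = 44.0390

Area at t=0.167: 44.0390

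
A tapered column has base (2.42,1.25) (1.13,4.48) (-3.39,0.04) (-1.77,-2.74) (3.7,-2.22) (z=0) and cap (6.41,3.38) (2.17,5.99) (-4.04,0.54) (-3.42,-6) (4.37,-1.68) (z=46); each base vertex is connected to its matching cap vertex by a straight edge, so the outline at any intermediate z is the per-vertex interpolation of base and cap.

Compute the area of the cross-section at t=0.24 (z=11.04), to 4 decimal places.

Area at t=0.24: 38.0710

Cross-section at t=0.24: each vertex is (1-t)·p0[i] + t·p1[i].
  v1: (1-0.24)·(2.42,1.25) + 0.24·(6.41,3.38) = (3.3776,1.7612)
  v2: (1-0.24)·(1.13,4.48) + 0.24·(2.17,5.99) = (1.3796,4.8424)
  v3: (1-0.24)·(-3.39,0.04) + 0.24·(-4.04,0.54) = (-3.5460,0.1600)
  v4: (1-0.24)·(-1.77,-2.74) + 0.24·(-3.42,-6) = (-2.1660,-3.5224)
  v5: (1-0.24)·(3.7,-2.22) + 0.24·(4.37,-1.68) = (3.8608,-2.0904)
Shoelace sum Σ(x_i·y_{i+1} − x_{i+1}·y_i):
  i=1: 3.3776·4.8424 − 1.3796·1.7612 = +13.9259 (running +13.9259)
  i=2: 1.3796·0.1600 − -3.5460·4.8424 = +17.3919 (running +31.3178)
  i=3: -3.5460·-3.5224 − -2.1660·0.1600 = +12.8370 (running +44.1548)
  i=4: -2.1660·-2.0904 − 3.8608·-3.5224 = +18.1271 (running +62.2819)
  i=5: 3.8608·1.7612 − 3.3776·-2.0904 = +13.8602 (running +76.1421)
Area = |Σ|/2 = |76.1421|/2 = 38.0710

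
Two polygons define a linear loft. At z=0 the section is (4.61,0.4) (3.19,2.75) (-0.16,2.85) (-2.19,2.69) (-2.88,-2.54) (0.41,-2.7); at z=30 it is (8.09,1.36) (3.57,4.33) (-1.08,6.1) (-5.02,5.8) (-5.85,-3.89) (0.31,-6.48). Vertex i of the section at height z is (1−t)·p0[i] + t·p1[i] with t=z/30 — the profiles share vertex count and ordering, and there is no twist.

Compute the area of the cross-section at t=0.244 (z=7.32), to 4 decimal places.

Cross-section at t=0.244: each vertex is (1-t)·p0[i] + t·p1[i].
  v1: (1-0.244)·(4.61,0.4) + 0.244·(8.09,1.36) = (5.4591,0.6342)
  v2: (1-0.244)·(3.19,2.75) + 0.244·(3.57,4.33) = (3.2827,3.1355)
  v3: (1-0.244)·(-0.16,2.85) + 0.244·(-1.08,6.1) = (-0.3845,3.6430)
  v4: (1-0.244)·(-2.19,2.69) + 0.244·(-5.02,5.8) = (-2.8805,3.4488)
  v5: (1-0.244)·(-2.88,-2.54) + 0.244·(-5.85,-3.89) = (-3.6047,-2.8694)
  v6: (1-0.244)·(0.41,-2.7) + 0.244·(0.31,-6.48) = (0.3856,-3.6223)
Shoelace sum Σ(x_i·y_{i+1} − x_{i+1}·y_i):
  i=1: 5.4591·3.1355 − 3.2827·0.6342 = +15.0351 (running +15.0351)
  i=2: 3.2827·3.6430 − -0.3845·3.1355 = +13.1645 (running +28.1996)
  i=3: -0.3845·3.4488 − -2.8805·3.6430 = +9.1677 (running +37.3674)
  i=4: -2.8805·-2.8694 − -3.6047·3.4488 = +20.6973 (running +58.0647)
  i=5: -3.6047·-3.6223 − 0.3856·-2.8694 = +14.1637 (running +72.2284)
  i=6: 0.3856·0.6342 − 5.4591·-3.6223 = +20.0192 (running +92.2477)
Area = |Σ|/2 = |92.2477|/2 = 46.1238

Area at t=0.244: 46.1238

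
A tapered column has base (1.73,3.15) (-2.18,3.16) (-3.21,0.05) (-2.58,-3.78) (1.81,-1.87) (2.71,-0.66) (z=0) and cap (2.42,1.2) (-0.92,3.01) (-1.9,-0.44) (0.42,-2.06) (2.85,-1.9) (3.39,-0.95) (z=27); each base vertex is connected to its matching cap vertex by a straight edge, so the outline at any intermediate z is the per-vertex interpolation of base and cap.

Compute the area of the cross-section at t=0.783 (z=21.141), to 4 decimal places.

Cross-section at t=0.783: each vertex is (1-t)·p0[i] + t·p1[i].
  v1: (1-0.783)·(1.73,3.15) + 0.783·(2.42,1.2) = (2.2703,1.6231)
  v2: (1-0.783)·(-2.18,3.16) + 0.783·(-0.92,3.01) = (-1.1934,3.0425)
  v3: (1-0.783)·(-3.21,0.05) + 0.783·(-1.9,-0.44) = (-2.1843,-0.3337)
  v4: (1-0.783)·(-2.58,-3.78) + 0.783·(0.42,-2.06) = (-0.2310,-2.4332)
  v5: (1-0.783)·(1.81,-1.87) + 0.783·(2.85,-1.9) = (2.6243,-1.8935)
  v6: (1-0.783)·(2.71,-0.66) + 0.783·(3.39,-0.95) = (3.2424,-0.8871)
Shoelace sum Σ(x_i·y_{i+1} − x_{i+1}·y_i):
  i=1: 2.2703·3.0425 − -1.1934·1.6231 = +8.8445 (running +8.8445)
  i=2: -1.1934·-0.3337 − -2.1843·3.0425 = +7.0440 (running +15.8885)
  i=3: -2.1843·-2.4332 − -0.2310·-0.3337 = +5.2378 (running +21.1262)
  i=4: -0.2310·-1.8935 − 2.6243·-2.4332 = +6.8230 (running +27.9492)
  i=5: 2.6243·-0.8871 − 3.2424·-1.8935 = +3.8116 (running +31.7608)
  i=6: 3.2424·1.6231 − 2.2703·-0.8871 = +7.2769 (running +39.0377)
Area = |Σ|/2 = |39.0377|/2 = 19.5188

Area at t=0.783: 19.5188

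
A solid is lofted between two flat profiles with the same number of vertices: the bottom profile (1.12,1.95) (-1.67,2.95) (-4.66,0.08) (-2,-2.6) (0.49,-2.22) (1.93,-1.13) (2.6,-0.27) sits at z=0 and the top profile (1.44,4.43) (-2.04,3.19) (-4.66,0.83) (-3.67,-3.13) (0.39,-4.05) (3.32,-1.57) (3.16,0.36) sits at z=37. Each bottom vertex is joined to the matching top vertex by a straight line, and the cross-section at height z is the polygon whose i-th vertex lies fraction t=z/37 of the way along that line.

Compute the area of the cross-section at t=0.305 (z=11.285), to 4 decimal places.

Cross-section at t=0.305: each vertex is (1-t)·p0[i] + t·p1[i].
  v1: (1-0.305)·(1.12,1.95) + 0.305·(1.44,4.43) = (1.2176,2.7064)
  v2: (1-0.305)·(-1.67,2.95) + 0.305·(-2.04,3.19) = (-1.7828,3.0232)
  v3: (1-0.305)·(-4.66,0.08) + 0.305·(-4.66,0.83) = (-4.6600,0.3087)
  v4: (1-0.305)·(-2,-2.6) + 0.305·(-3.67,-3.13) = (-2.5093,-2.7617)
  v5: (1-0.305)·(0.49,-2.22) + 0.305·(0.39,-4.05) = (0.4595,-2.7782)
  v6: (1-0.305)·(1.93,-1.13) + 0.305·(3.32,-1.57) = (2.3540,-1.2642)
  v7: (1-0.305)·(2.6,-0.27) + 0.305·(3.16,0.36) = (2.7708,-0.0779)
Shoelace sum Σ(x_i·y_{i+1} − x_{i+1}·y_i):
  i=1: 1.2176·3.0232 − -1.7828·2.7064 = +8.5062 (running +8.5062)
  i=2: -1.7828·0.3087 − -4.6600·3.0232 = +13.5377 (running +22.0438)
  i=3: -4.6600·-2.7617 − -2.5093·0.3087 = +13.6441 (running +35.6879)
  i=4: -2.5093·-2.7782 − 0.4595·-2.7617 = +8.2403 (running +43.9282)
  i=5: 0.4595·-1.2642 − 2.3540·-2.7782 = +5.9587 (running +49.8869)
  i=6: 2.3540·-0.0779 − 2.7708·-1.2642 = +3.3196 (running +53.2065)
  i=7: 2.7708·2.7064 − 1.2176·-0.0779 = +7.5937 (running +60.8002)
Area = |Σ|/2 = |60.8002|/2 = 30.4001

Area at t=0.305: 30.4001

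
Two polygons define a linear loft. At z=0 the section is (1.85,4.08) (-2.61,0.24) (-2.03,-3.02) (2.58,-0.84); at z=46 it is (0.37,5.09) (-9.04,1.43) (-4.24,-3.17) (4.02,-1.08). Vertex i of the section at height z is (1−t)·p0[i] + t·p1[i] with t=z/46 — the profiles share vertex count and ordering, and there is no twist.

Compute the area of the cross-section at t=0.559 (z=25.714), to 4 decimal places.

Area at t=0.559: 41.1806

Cross-section at t=0.559: each vertex is (1-t)·p0[i] + t·p1[i].
  v1: (1-0.559)·(1.85,4.08) + 0.559·(0.37,5.09) = (1.0227,4.6446)
  v2: (1-0.559)·(-2.61,0.24) + 0.559·(-9.04,1.43) = (-6.2044,0.9052)
  v3: (1-0.559)·(-2.03,-3.02) + 0.559·(-4.24,-3.17) = (-3.2654,-3.1038)
  v4: (1-0.559)·(2.58,-0.84) + 0.559·(4.02,-1.08) = (3.3850,-0.9742)
Shoelace sum Σ(x_i·y_{i+1} − x_{i+1}·y_i):
  i=1: 1.0227·0.9052 − -6.2044·4.6446 = +29.7425 (running +29.7425)
  i=2: -6.2044·-3.1038 − -3.2654·0.9052 = +22.2133 (running +51.9558)
  i=3: -3.2654·-0.9742 − 3.3850·-3.1038 = +13.6874 (running +65.6432)
  i=4: 3.3850·4.6446 − 1.0227·-0.9742 = +16.7180 (running +82.3612)
Area = |Σ|/2 = |82.3612|/2 = 41.1806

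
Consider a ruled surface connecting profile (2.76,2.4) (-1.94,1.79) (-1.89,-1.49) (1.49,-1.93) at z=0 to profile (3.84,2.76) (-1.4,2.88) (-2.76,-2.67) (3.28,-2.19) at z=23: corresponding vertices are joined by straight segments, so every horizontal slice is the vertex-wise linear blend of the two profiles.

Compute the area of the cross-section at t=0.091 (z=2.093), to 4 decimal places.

Cross-section at t=0.091: each vertex is (1-t)·p0[i] + t·p1[i].
  v1: (1-0.091)·(2.76,2.4) + 0.091·(3.84,2.76) = (2.8583,2.4328)
  v2: (1-0.091)·(-1.94,1.79) + 0.091·(-1.4,2.88) = (-1.8909,1.8892)
  v3: (1-0.091)·(-1.89,-1.49) + 0.091·(-2.76,-2.67) = (-1.9692,-1.5974)
  v4: (1-0.091)·(1.49,-1.93) + 0.091·(3.28,-2.19) = (1.6529,-1.9537)
Shoelace sum Σ(x_i·y_{i+1} − x_{i+1}·y_i):
  i=1: 2.8583·1.8892 − -1.8909·2.4328 = +9.9998 (running +9.9998)
  i=2: -1.8909·-1.5974 − -1.9692·1.8892 = +6.7406 (running +16.7404)
  i=3: -1.9692·-1.9537 − 1.6529·-1.5974 = +6.4874 (running +23.2278)
  i=4: 1.6529·2.4328 − 2.8583·-1.9537 = +9.6052 (running +32.8330)
Area = |Σ|/2 = |32.8330|/2 = 16.4165

Area at t=0.091: 16.4165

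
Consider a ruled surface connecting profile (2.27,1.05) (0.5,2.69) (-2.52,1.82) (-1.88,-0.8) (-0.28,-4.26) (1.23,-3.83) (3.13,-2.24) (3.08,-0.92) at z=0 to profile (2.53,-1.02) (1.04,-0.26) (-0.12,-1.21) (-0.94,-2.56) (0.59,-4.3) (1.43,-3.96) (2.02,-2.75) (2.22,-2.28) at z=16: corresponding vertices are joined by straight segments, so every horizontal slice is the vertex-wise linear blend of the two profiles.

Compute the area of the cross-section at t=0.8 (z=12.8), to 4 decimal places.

Cross-section at t=0.8: each vertex is (1-t)·p0[i] + t·p1[i].
  v1: (1-0.8)·(2.27,1.05) + 0.8·(2.53,-1.02) = (2.4780,-0.6060)
  v2: (1-0.8)·(0.5,2.69) + 0.8·(1.04,-0.26) = (0.9320,0.3300)
  v3: (1-0.8)·(-2.52,1.82) + 0.8·(-0.12,-1.21) = (-0.6000,-0.6040)
  v4: (1-0.8)·(-1.88,-0.8) + 0.8·(-0.94,-2.56) = (-1.1280,-2.2080)
  v5: (1-0.8)·(-0.28,-4.26) + 0.8·(0.59,-4.3) = (0.4160,-4.2920)
  v6: (1-0.8)·(1.23,-3.83) + 0.8·(1.43,-3.96) = (1.3900,-3.9340)
  v7: (1-0.8)·(3.13,-2.24) + 0.8·(2.02,-2.75) = (2.2420,-2.6480)
  v8: (1-0.8)·(3.08,-0.92) + 0.8·(2.22,-2.28) = (2.3920,-2.0080)
Shoelace sum Σ(x_i·y_{i+1} − x_{i+1}·y_i):
  i=1: 2.4780·0.3300 − 0.9320·-0.6060 = +1.3825 (running +1.3825)
  i=2: 0.9320·-0.6040 − -0.6000·0.3300 = -0.3649 (running +1.0176)
  i=3: -0.6000·-2.2080 − -1.1280·-0.6040 = +0.6435 (running +1.6611)
  i=4: -1.1280·-4.2920 − 0.4160·-2.2080 = +5.7599 (running +7.4210)
  i=5: 0.4160·-3.9340 − 1.3900·-4.2920 = +4.3293 (running +11.7503)
  i=6: 1.3900·-2.6480 − 2.2420·-3.9340 = +5.1393 (running +16.8896)
  i=7: 2.2420·-2.0080 − 2.3920·-2.6480 = +1.8321 (running +18.7217)
  i=8: 2.3920·-0.6060 − 2.4780·-2.0080 = +3.5263 (running +22.2480)
Area = |Σ|/2 = |22.2480|/2 = 11.1240

Area at t=0.8: 11.1240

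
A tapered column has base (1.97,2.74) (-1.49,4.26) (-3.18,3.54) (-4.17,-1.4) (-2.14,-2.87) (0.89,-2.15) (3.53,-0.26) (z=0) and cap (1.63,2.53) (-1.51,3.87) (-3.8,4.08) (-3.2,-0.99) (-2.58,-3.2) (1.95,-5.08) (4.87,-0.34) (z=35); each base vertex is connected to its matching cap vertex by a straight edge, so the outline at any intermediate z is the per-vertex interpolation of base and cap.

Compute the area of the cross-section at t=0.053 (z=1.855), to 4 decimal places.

Area at t=0.053: 37.3965

Cross-section at t=0.053: each vertex is (1-t)·p0[i] + t·p1[i].
  v1: (1-0.053)·(1.97,2.74) + 0.053·(1.63,2.53) = (1.9520,2.7289)
  v2: (1-0.053)·(-1.49,4.26) + 0.053·(-1.51,3.87) = (-1.4911,4.2393)
  v3: (1-0.053)·(-3.18,3.54) + 0.053·(-3.8,4.08) = (-3.2129,3.5686)
  v4: (1-0.053)·(-4.17,-1.4) + 0.053·(-3.2,-0.99) = (-4.1186,-1.3783)
  v5: (1-0.053)·(-2.14,-2.87) + 0.053·(-2.58,-3.2) = (-2.1633,-2.8875)
  v6: (1-0.053)·(0.89,-2.15) + 0.053·(1.95,-5.08) = (0.9462,-2.3053)
  v7: (1-0.053)·(3.53,-0.26) + 0.053·(4.87,-0.34) = (3.6010,-0.2642)
Shoelace sum Σ(x_i·y_{i+1} − x_{i+1}·y_i):
  i=1: 1.9520·4.2393 − -1.4911·2.7289 = +12.3440 (running +12.3440)
  i=2: -1.4911·3.5686 − -3.2129·4.2393 = +8.2993 (running +20.6433)
  i=3: -3.2129·-1.3783 − -4.1186·3.5686 = +19.1259 (running +39.7692)
  i=4: -4.1186·-2.8875 − -2.1633·-1.3783 = +8.9107 (running +48.6800)
  i=5: -2.1633·-2.3053 − 0.9462·-2.8875 = +7.7192 (running +56.3991)
  i=6: 0.9462·-0.2642 − 3.6010·-2.3053 = +8.0514 (running +64.4505)
  i=7: 3.6010·2.7289 − 1.9520·-0.2642 = +10.3425 (running +74.7930)
Area = |Σ|/2 = |74.7930|/2 = 37.3965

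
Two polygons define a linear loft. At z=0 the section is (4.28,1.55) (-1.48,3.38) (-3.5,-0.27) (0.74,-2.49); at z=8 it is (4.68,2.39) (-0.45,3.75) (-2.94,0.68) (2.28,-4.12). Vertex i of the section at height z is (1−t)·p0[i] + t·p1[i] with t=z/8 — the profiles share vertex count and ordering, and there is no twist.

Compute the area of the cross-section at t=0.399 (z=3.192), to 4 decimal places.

Cross-section at t=0.399: each vertex is (1-t)·p0[i] + t·p1[i].
  v1: (1-0.399)·(4.28,1.55) + 0.399·(4.68,2.39) = (4.4396,1.8852)
  v2: (1-0.399)·(-1.48,3.38) + 0.399·(-0.45,3.75) = (-1.0690,3.5276)
  v3: (1-0.399)·(-3.5,-0.27) + 0.399·(-2.94,0.68) = (-3.2766,0.1091)
  v4: (1-0.399)·(0.74,-2.49) + 0.399·(2.28,-4.12) = (1.3545,-3.1404)
Shoelace sum Σ(x_i·y_{i+1} − x_{i+1}·y_i):
  i=1: 4.4396·3.5276 − -1.0690·1.8852 = +17.6766 (running +17.6766)
  i=2: -1.0690·0.1091 − -3.2766·3.5276 = +11.4419 (running +29.1185)
  i=3: -3.2766·-3.1404 − 1.3545·0.1091 = +10.1419 (running +39.2604)
  i=4: 1.3545·1.8852 − 4.4396·-3.1404 = +16.4954 (running +55.7557)
Area = |Σ|/2 = |55.7557|/2 = 27.8779

Area at t=0.399: 27.8779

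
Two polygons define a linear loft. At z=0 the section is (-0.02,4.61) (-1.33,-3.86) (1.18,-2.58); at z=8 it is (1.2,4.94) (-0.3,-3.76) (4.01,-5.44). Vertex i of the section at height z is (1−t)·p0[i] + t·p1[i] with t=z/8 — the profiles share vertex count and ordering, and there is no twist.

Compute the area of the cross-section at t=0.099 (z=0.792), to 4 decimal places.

Area at t=0.099: 10.7594

Cross-section at t=0.099: each vertex is (1-t)·p0[i] + t·p1[i].
  v1: (1-0.099)·(-0.02,4.61) + 0.099·(1.2,4.94) = (0.1008,4.6427)
  v2: (1-0.099)·(-1.33,-3.86) + 0.099·(-0.3,-3.76) = (-1.2280,-3.8501)
  v3: (1-0.099)·(1.18,-2.58) + 0.099·(4.01,-5.44) = (1.4602,-2.8631)
Shoelace sum Σ(x_i·y_{i+1} − x_{i+1}·y_i):
  i=1: 0.1008·-3.8501 − -1.2280·4.6427 = +5.3133 (running +5.3133)
  i=2: -1.2280·-2.8631 − 1.4602·-3.8501 = +9.1378 (running +14.4511)
  i=3: 1.4602·4.6427 − 0.1008·-2.8631 = +7.0676 (running +21.5188)
Area = |Σ|/2 = |21.5188|/2 = 10.7594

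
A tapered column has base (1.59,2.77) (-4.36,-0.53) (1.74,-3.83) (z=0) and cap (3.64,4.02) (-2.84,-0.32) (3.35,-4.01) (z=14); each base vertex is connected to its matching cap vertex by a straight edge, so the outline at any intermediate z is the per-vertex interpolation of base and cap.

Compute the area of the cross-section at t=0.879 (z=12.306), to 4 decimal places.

Cross-section at t=0.879: each vertex is (1-t)·p0[i] + t·p1[i].
  v1: (1-0.879)·(1.59,2.77) + 0.879·(3.64,4.02) = (3.3920,3.8687)
  v2: (1-0.879)·(-4.36,-0.53) + 0.879·(-2.84,-0.32) = (-3.0239,-0.3454)
  v3: (1-0.879)·(1.74,-3.83) + 0.879·(3.35,-4.01) = (3.1552,-3.9882)
Shoelace sum Σ(x_i·y_{i+1} − x_{i+1}·y_i):
  i=1: 3.3920·-0.3454 − -3.0239·3.8687 = +10.5272 (running +10.5272)
  i=2: -3.0239·-3.9882 − 3.1552·-0.3454 = +13.1499 (running +23.6771)
  i=3: 3.1552·3.8687 − 3.3920·-3.9882 = +25.7345 (running +49.4116)
Area = |Σ|/2 = |49.4116|/2 = 24.7058

Area at t=0.879: 24.7058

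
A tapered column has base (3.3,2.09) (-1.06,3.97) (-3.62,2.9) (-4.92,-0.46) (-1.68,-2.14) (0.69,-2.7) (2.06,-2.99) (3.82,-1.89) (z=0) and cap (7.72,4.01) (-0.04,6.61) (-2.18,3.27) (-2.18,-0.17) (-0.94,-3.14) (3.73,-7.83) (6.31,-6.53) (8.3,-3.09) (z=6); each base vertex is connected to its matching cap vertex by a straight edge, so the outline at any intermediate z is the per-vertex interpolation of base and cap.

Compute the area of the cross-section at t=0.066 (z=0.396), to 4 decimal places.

Cross-section at t=0.066: each vertex is (1-t)·p0[i] + t·p1[i].
  v1: (1-0.066)·(3.3,2.09) + 0.066·(7.72,4.01) = (3.5917,2.2167)
  v2: (1-0.066)·(-1.06,3.97) + 0.066·(-0.04,6.61) = (-0.9927,4.1442)
  v3: (1-0.066)·(-3.62,2.9) + 0.066·(-2.18,3.27) = (-3.5250,2.9244)
  v4: (1-0.066)·(-4.92,-0.46) + 0.066·(-2.18,-0.17) = (-4.7392,-0.4409)
  v5: (1-0.066)·(-1.68,-2.14) + 0.066·(-0.94,-3.14) = (-1.6312,-2.2060)
  v6: (1-0.066)·(0.69,-2.7) + 0.066·(3.73,-7.83) = (0.8906,-3.0386)
  v7: (1-0.066)·(2.06,-2.99) + 0.066·(6.31,-6.53) = (2.3405,-3.2236)
  v8: (1-0.066)·(3.82,-1.89) + 0.066·(8.3,-3.09) = (4.1157,-1.9692)
Shoelace sum Σ(x_i·y_{i+1} − x_{i+1}·y_i):
  i=1: 3.5917·4.1442 − -0.9927·2.2167 = +17.0854 (running +17.0854)
  i=2: -0.9927·2.9244 − -3.5250·4.1442 = +11.7053 (running +28.7907)
  i=3: -3.5250·-0.4409 − -4.7392·2.9244 = +15.4133 (running +44.2040)
  i=4: -4.7392·-2.2060 − -1.6312·-0.4409 = +9.7355 (running +53.9395)
  i=5: -1.6312·-3.0386 − 0.8906·-2.2060 = +6.9212 (running +60.8607)
  i=6: 0.8906·-3.2236 − 2.3405·-3.0386 = +4.2407 (running +65.1013)
  i=7: 2.3405·-1.9692 − 4.1157·-3.2236 = +8.6586 (running +73.7599)
  i=8: 4.1157·2.2167 − 3.5917·-1.9692 = +16.1961 (running +89.9560)
Area = |Σ|/2 = |89.9560|/2 = 44.9780

Area at t=0.066: 44.9780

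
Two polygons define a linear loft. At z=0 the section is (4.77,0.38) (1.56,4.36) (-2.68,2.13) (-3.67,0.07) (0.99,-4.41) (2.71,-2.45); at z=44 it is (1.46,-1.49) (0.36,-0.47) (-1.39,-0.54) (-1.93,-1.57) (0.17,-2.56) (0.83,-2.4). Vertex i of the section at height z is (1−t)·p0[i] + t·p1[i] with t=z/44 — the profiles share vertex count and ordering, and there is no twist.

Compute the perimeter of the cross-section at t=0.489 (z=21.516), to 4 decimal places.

Perimeter at t=0.489: 16.6584

Cross-section at t=0.489: each vertex is (1-t)·p0[i] + t·p1[i].
  v1: (1-0.489)·(4.77,0.38) + 0.489·(1.46,-1.49) = (3.1514,-0.5344)
  v2: (1-0.489)·(1.56,4.36) + 0.489·(0.36,-0.47) = (0.9732,1.9981)
  v3: (1-0.489)·(-2.68,2.13) + 0.489·(-1.39,-0.54) = (-2.0492,0.8244)
  v4: (1-0.489)·(-3.67,0.07) + 0.489·(-1.93,-1.57) = (-2.8191,-0.7320)
  v5: (1-0.489)·(0.99,-4.41) + 0.489·(0.17,-2.56) = (0.5890,-3.5053)
  v6: (1-0.489)·(2.71,-2.45) + 0.489·(0.83,-2.4) = (1.7907,-2.4256)
Perimeter = Σ |v_{i+1} − v_i|:
  edge 1→2: √(-2.1782² + 2.5326²) = 3.3404 (running 3.3404)
  edge 2→3: √(-3.0224² + -1.1738²) = 3.2423 (running 6.5827)
  edge 3→4: √(-0.7700² + -1.5563²) = 1.7364 (running 8.3191)
  edge 4→5: √(3.4082² + -2.7734²) = 4.3940 (running 12.7131)
  edge 5→6: √(1.2017² + 1.0798²) = 1.6155 (running 14.3286)
  edge 6→1: √(1.3607² + 1.8911²) = 2.3298 (running 16.6584)
Perimeter = 16.6584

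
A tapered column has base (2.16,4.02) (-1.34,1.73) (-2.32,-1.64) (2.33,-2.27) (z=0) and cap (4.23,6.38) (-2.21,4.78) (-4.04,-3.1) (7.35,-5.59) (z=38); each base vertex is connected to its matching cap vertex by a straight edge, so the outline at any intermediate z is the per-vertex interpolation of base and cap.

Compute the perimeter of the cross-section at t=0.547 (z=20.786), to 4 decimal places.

Cross-section at t=0.547: each vertex is (1-t)·p0[i] + t·p1[i].
  v1: (1-0.547)·(2.16,4.02) + 0.547·(4.23,6.38) = (3.2923,5.3109)
  v2: (1-0.547)·(-1.34,1.73) + 0.547·(-2.21,4.78) = (-1.8159,3.3984)
  v3: (1-0.547)·(-2.32,-1.64) + 0.547·(-4.04,-3.1) = (-3.2608,-2.4386)
  v4: (1-0.547)·(2.33,-2.27) + 0.547·(7.35,-5.59) = (5.0759,-4.0860)
Perimeter = Σ |v_{i+1} − v_i|:
  edge 1→2: √(-5.1082² + -1.9126²) = 5.4545 (running 5.4545)
  edge 2→3: √(-1.4449² + -5.8370²) = 6.0132 (running 11.4676)
  edge 3→4: √(8.3368² + -1.6474²) = 8.4980 (running 19.9656)
  edge 4→1: √(-1.7836² + 9.3970²) = 9.5647 (running 29.5304)
Perimeter = 29.5304

Perimeter at t=0.547: 29.5304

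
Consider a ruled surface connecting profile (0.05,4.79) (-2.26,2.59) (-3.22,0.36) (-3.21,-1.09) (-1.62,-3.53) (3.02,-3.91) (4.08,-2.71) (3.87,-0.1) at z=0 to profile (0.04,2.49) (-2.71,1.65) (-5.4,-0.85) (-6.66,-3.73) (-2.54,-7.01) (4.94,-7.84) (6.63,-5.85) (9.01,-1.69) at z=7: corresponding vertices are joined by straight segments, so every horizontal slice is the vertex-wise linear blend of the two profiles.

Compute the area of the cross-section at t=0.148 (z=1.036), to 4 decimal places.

Cross-section at t=0.148: each vertex is (1-t)·p0[i] + t·p1[i].
  v1: (1-0.148)·(0.05,4.79) + 0.148·(0.04,2.49) = (0.0485,4.4496)
  v2: (1-0.148)·(-2.26,2.59) + 0.148·(-2.71,1.65) = (-2.3266,2.4509)
  v3: (1-0.148)·(-3.22,0.36) + 0.148·(-5.4,-0.85) = (-3.5426,0.1809)
  v4: (1-0.148)·(-3.21,-1.09) + 0.148·(-6.66,-3.73) = (-3.7206,-1.4807)
  v5: (1-0.148)·(-1.62,-3.53) + 0.148·(-2.54,-7.01) = (-1.7562,-4.0450)
  v6: (1-0.148)·(3.02,-3.91) + 0.148·(4.94,-7.84) = (3.3042,-4.4916)
  v7: (1-0.148)·(4.08,-2.71) + 0.148·(6.63,-5.85) = (4.4574,-3.1747)
  v8: (1-0.148)·(3.87,-0.1) + 0.148·(9.01,-1.69) = (4.6307,-0.3353)
Shoelace sum Σ(x_i·y_{i+1} − x_{i+1}·y_i):
  i=1: 0.0485·2.4509 − -2.3266·4.4496 = +10.4714 (running +10.4714)
  i=2: -2.3266·0.1809 − -3.5426·2.4509 = +8.2617 (running +18.7330)
  i=3: -3.5426·-1.4807 − -3.7206·0.1809 = +5.9188 (running +24.6518)
  i=4: -3.7206·-4.0450 − -1.7562·-1.4807 = +12.4496 (running +37.1014)
  i=5: -1.7562·-4.4916 − 3.3042·-4.0450 = +21.2535 (running +58.3549)
  i=6: 3.3042·-3.1747 − 4.4574·-4.4916 = +9.5313 (running +67.8861)
  i=7: 4.4574·-0.3353 − 4.6307·-3.1747 = +13.2066 (running +81.0927)
  i=8: 4.6307·4.4496 − 0.0485·-0.3353 = +20.6211 (running +101.7139)
Area = |Σ|/2 = |101.7139|/2 = 50.8569

Area at t=0.148: 50.8569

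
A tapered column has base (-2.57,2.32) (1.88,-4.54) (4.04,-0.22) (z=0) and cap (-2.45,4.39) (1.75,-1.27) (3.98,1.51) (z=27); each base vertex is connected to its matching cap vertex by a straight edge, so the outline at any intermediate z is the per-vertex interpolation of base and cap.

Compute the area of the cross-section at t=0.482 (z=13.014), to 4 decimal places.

Cross-section at t=0.482: each vertex is (1-t)·p0[i] + t·p1[i].
  v1: (1-0.482)·(-2.57,2.32) + 0.482·(-2.45,4.39) = (-2.5122,3.3177)
  v2: (1-0.482)·(1.88,-4.54) + 0.482·(1.75,-1.27) = (1.8173,-2.9639)
  v3: (1-0.482)·(4.04,-0.22) + 0.482·(3.98,1.51) = (4.0111,0.6139)
Shoelace sum Σ(x_i·y_{i+1} − x_{i+1}·y_i):
  i=1: -2.5122·-2.9639 − 1.8173·3.3177 = +1.4162 (running +1.4162)
  i=2: 1.8173·0.6139 − 4.0111·-2.9639 = +13.0039 (running +14.4201)
  i=3: 4.0111·3.3177 − -2.5122·0.6139 = +14.8498 (running +29.2699)
Area = |Σ|/2 = |29.2699|/2 = 14.6350

Area at t=0.482: 14.6350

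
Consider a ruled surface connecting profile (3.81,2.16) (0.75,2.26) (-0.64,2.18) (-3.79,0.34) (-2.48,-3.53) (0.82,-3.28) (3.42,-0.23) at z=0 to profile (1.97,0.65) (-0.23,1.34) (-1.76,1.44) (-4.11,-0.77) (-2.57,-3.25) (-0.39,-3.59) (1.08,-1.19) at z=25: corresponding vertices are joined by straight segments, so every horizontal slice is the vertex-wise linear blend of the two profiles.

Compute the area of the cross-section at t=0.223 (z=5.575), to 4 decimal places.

Cross-section at t=0.223: each vertex is (1-t)·p0[i] + t·p1[i].
  v1: (1-0.223)·(3.81,2.16) + 0.223·(1.97,0.65) = (3.3997,1.8233)
  v2: (1-0.223)·(0.75,2.26) + 0.223·(-0.23,1.34) = (0.5315,2.0548)
  v3: (1-0.223)·(-0.64,2.18) + 0.223·(-1.76,1.44) = (-0.8898,2.0150)
  v4: (1-0.223)·(-3.79,0.34) + 0.223·(-4.11,-0.77) = (-3.8614,0.0925)
  v5: (1-0.223)·(-2.48,-3.53) + 0.223·(-2.57,-3.25) = (-2.5001,-3.4676)
  v6: (1-0.223)·(0.82,-3.28) + 0.223·(-0.39,-3.59) = (0.5502,-3.3491)
  v7: (1-0.223)·(3.42,-0.23) + 0.223·(1.08,-1.19) = (2.8982,-0.4441)
Shoelace sum Σ(x_i·y_{i+1} − x_{i+1}·y_i):
  i=1: 3.3997·2.0548 − 0.5315·1.8233 = +6.0168 (running +6.0168)
  i=2: 0.5315·2.0150 − -0.8898·2.0548 = +2.8992 (running +8.9160)
  i=3: -0.8898·0.0925 − -3.8614·2.0150 = +7.6983 (running +16.6143)
  i=4: -3.8614·-3.4676 − -2.5001·0.0925 = +13.6207 (running +30.2350)
  i=5: -2.5001·-3.3491 − 0.5502·-3.4676 = +10.2808 (running +40.5158)
  i=6: 0.5502·-0.4441 − 2.8982·-3.3491 = +9.4621 (running +49.9778)
  i=7: 2.8982·1.8233 − 3.3997·-0.4441 = +6.7939 (running +56.7717)
Area = |Σ|/2 = |56.7717|/2 = 28.3859

Area at t=0.223: 28.3859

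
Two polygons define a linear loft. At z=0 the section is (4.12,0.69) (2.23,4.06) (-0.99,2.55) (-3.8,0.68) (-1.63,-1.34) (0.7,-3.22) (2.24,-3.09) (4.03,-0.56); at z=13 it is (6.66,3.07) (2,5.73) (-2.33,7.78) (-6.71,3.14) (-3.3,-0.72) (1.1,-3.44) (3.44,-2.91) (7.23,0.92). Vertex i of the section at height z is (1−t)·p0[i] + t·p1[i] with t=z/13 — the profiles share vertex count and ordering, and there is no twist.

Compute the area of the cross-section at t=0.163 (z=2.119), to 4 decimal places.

Cross-section at t=0.163: each vertex is (1-t)·p0[i] + t·p1[i].
  v1: (1-0.163)·(4.12,0.69) + 0.163·(6.66,3.07) = (4.5340,1.0779)
  v2: (1-0.163)·(2.23,4.06) + 0.163·(2,5.73) = (2.1925,4.3322)
  v3: (1-0.163)·(-0.99,2.55) + 0.163·(-2.33,7.78) = (-1.2084,3.4025)
  v4: (1-0.163)·(-3.8,0.68) + 0.163·(-6.71,3.14) = (-4.2743,1.0810)
  v5: (1-0.163)·(-1.63,-1.34) + 0.163·(-3.3,-0.72) = (-1.9022,-1.2389)
  v6: (1-0.163)·(0.7,-3.22) + 0.163·(1.1,-3.44) = (0.7652,-3.2559)
  v7: (1-0.163)·(2.24,-3.09) + 0.163·(3.44,-2.91) = (2.4356,-3.0607)
  v8: (1-0.163)·(4.03,-0.56) + 0.163·(7.23,0.92) = (4.5516,-0.3188)
Shoelace sum Σ(x_i·y_{i+1} − x_{i+1}·y_i):
  i=1: 4.5340·4.3322 − 2.1925·1.0779 = +17.2789 (running +17.2789)
  i=2: 2.1925·3.4025 − -1.2084·4.3322 = +12.6951 (running +29.9741)
  i=3: -1.2084·1.0810 − -4.2743·3.4025 = +13.2371 (running +43.2111)
  i=4: -4.2743·-1.2389 − -1.9022·1.0810 = +7.3519 (running +50.5630)
  i=5: -1.9022·-3.2559 − 0.7652·-1.2389 = +7.1414 (running +57.7044)
  i=6: 0.7652·-3.0607 − 2.4356·-3.2559 = +5.5880 (running +63.2924)
  i=7: 2.4356·-0.3188 − 4.5516·-3.0607 = +13.1545 (running +76.4469)
  i=8: 4.5516·1.0779 − 4.5340·-0.3188 = +6.3516 (running +82.7985)
Area = |Σ|/2 = |82.7985|/2 = 41.3992

Area at t=0.163: 41.3992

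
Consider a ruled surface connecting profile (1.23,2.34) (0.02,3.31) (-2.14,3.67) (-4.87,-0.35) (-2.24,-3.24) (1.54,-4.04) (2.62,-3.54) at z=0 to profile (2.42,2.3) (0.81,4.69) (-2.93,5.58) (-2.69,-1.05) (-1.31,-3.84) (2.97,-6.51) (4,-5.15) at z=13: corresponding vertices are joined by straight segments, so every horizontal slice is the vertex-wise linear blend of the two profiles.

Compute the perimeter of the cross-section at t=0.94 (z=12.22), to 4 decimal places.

Cross-section at t=0.94: each vertex is (1-t)·p0[i] + t·p1[i].
  v1: (1-0.94)·(1.23,2.34) + 0.94·(2.42,2.3) = (2.3486,2.3024)
  v2: (1-0.94)·(0.02,3.31) + 0.94·(0.81,4.69) = (0.7626,4.6072)
  v3: (1-0.94)·(-2.14,3.67) + 0.94·(-2.93,5.58) = (-2.8826,5.4654)
  v4: (1-0.94)·(-4.87,-0.35) + 0.94·(-2.69,-1.05) = (-2.8208,-1.0080)
  v5: (1-0.94)·(-2.24,-3.24) + 0.94·(-1.31,-3.84) = (-1.3658,-3.8040)
  v6: (1-0.94)·(1.54,-4.04) + 0.94·(2.97,-6.51) = (2.8842,-6.3618)
  v7: (1-0.94)·(2.62,-3.54) + 0.94·(4,-5.15) = (3.9172,-5.0534)
Perimeter = Σ |v_{i+1} − v_i|:
  edge 1→2: √(-1.5860² + 2.3048²) = 2.7978 (running 2.7978)
  edge 2→3: √(-3.6452² + 0.8582²) = 3.7449 (running 6.5426)
  edge 3→4: √(0.0618² + -6.4734²) = 6.4737 (running 13.0163)
  edge 4→5: √(1.4550² + -2.7960²) = 3.1519 (running 16.1683)
  edge 5→6: √(4.2500² + -2.5578²) = 4.9603 (running 21.1286)
  edge 6→7: √(1.0330² + 1.3084²) = 1.6670 (running 22.7956)
  edge 7→1: √(-1.5686² + 7.3558²) = 7.5212 (running 30.3168)
Perimeter = 30.3168

Perimeter at t=0.94: 30.3168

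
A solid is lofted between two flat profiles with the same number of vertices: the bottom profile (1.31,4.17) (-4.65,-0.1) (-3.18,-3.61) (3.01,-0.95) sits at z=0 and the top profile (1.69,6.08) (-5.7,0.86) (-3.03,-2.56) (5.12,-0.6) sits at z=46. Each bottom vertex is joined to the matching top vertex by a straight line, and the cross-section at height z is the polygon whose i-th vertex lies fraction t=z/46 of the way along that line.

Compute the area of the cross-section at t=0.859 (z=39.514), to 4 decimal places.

Cross-section at t=0.859: each vertex is (1-t)·p0[i] + t·p1[i].
  v1: (1-0.859)·(1.31,4.17) + 0.859·(1.69,6.08) = (1.6364,5.8107)
  v2: (1-0.859)·(-4.65,-0.1) + 0.859·(-5.7,0.86) = (-5.5519,0.7246)
  v3: (1-0.859)·(-3.18,-3.61) + 0.859·(-3.03,-2.56) = (-3.0511,-2.7081)
  v4: (1-0.859)·(3.01,-0.95) + 0.859·(5.12,-0.6) = (4.8225,-0.6493)
Shoelace sum Σ(x_i·y_{i+1} − x_{i+1}·y_i):
  i=1: 1.6364·0.7246 − -5.5519·5.8107 = +33.4465 (running +33.4465)
  i=2: -5.5519·-2.7081 − -3.0511·0.7246 = +17.2459 (running +50.6924)
  i=3: -3.0511·-0.6493 − 4.8225·-2.7081 = +15.0408 (running +65.7332)
  i=4: 4.8225·5.8107 − 1.6364·-0.6493 = +29.0846 (running +94.8178)
Area = |Σ|/2 = |94.8178|/2 = 47.4089

Area at t=0.859: 47.4089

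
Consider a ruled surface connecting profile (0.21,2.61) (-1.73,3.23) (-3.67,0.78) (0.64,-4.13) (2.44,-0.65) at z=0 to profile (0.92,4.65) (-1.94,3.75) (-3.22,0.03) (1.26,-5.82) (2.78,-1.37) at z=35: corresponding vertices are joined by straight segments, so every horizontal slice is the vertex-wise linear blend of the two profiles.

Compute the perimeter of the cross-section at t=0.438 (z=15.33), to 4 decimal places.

Perimeter at t=0.438: 21.8424

Cross-section at t=0.438: each vertex is (1-t)·p0[i] + t·p1[i].
  v1: (1-0.438)·(0.21,2.61) + 0.438·(0.92,4.65) = (0.5210,3.5035)
  v2: (1-0.438)·(-1.73,3.23) + 0.438·(-1.94,3.75) = (-1.8220,3.4578)
  v3: (1-0.438)·(-3.67,0.78) + 0.438·(-3.22,0.03) = (-3.4729,0.4515)
  v4: (1-0.438)·(0.64,-4.13) + 0.438·(1.26,-5.82) = (0.9116,-4.8702)
  v5: (1-0.438)·(2.44,-0.65) + 0.438·(2.78,-1.37) = (2.5889,-0.9654)
Perimeter = Σ |v_{i+1} − v_i|:
  edge 1→2: √(-2.3430² + -0.0458²) = 2.3434 (running 2.3434)
  edge 2→3: √(-1.6509² + -3.0063²) = 3.4297 (running 5.7731)
  edge 3→4: √(4.3845² + -5.3217²) = 6.8952 (running 12.6684)
  edge 4→5: √(1.6774² + 3.9049²) = 4.2499 (running 16.9183)
  edge 5→1: √(-2.0679² + 4.4689²) = 4.9242 (running 21.8424)
Perimeter = 21.8424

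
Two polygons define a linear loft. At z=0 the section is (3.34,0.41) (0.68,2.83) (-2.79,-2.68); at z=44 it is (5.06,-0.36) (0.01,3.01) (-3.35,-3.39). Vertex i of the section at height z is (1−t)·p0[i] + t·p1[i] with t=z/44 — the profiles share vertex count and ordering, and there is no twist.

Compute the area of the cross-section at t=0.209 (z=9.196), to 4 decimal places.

Cross-section at t=0.209: each vertex is (1-t)·p0[i] + t·p1[i].
  v1: (1-0.209)·(3.34,0.41) + 0.209·(5.06,-0.36) = (3.6995,0.2491)
  v2: (1-0.209)·(0.68,2.83) + 0.209·(0.01,3.01) = (0.5400,2.8676)
  v3: (1-0.209)·(-2.79,-2.68) + 0.209·(-3.35,-3.39) = (-2.9070,-2.8284)
Shoelace sum Σ(x_i·y_{i+1} − x_{i+1}·y_i):
  i=1: 3.6995·2.8676 − 0.5400·0.2491 = +10.4742 (running +10.4742)
  i=2: 0.5400·-2.8284 − -2.9070·2.8676 = +6.8090 (running +17.2833)
  i=3: -2.9070·0.2491 − 3.6995·-2.8284 = +9.7395 (running +27.0228)
Area = |Σ|/2 = |27.0228|/2 = 13.5114

Area at t=0.209: 13.5114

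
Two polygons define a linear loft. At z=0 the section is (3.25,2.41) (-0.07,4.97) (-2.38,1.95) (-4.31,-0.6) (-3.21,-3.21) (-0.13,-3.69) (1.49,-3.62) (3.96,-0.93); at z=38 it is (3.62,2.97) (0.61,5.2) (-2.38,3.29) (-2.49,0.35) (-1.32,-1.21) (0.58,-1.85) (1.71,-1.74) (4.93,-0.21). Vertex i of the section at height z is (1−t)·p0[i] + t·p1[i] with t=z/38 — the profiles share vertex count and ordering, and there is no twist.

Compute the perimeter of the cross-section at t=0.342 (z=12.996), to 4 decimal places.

Perimeter at t=0.342: 24.3633

Cross-section at t=0.342: each vertex is (1-t)·p0[i] + t·p1[i].
  v1: (1-0.342)·(3.25,2.41) + 0.342·(3.62,2.97) = (3.3765,2.6015)
  v2: (1-0.342)·(-0.07,4.97) + 0.342·(0.61,5.2) = (0.1626,5.0487)
  v3: (1-0.342)·(-2.38,1.95) + 0.342·(-2.38,3.29) = (-2.3800,2.4083)
  v4: (1-0.342)·(-4.31,-0.6) + 0.342·(-2.49,0.35) = (-3.6876,-0.2751)
  v5: (1-0.342)·(-3.21,-3.21) + 0.342·(-1.32,-1.21) = (-2.5636,-2.5260)
  v6: (1-0.342)·(-0.13,-3.69) + 0.342·(0.58,-1.85) = (0.1128,-3.0607)
  v7: (1-0.342)·(1.49,-3.62) + 0.342·(1.71,-1.74) = (1.5652,-2.9770)
  v8: (1-0.342)·(3.96,-0.93) + 0.342·(4.93,-0.21) = (4.2917,-0.6838)
Perimeter = Σ |v_{i+1} − v_i|:
  edge 1→2: √(-3.2140² + 2.4471²) = 4.0396 (running 4.0396)
  edge 2→3: √(-2.5426² + -2.6404²) = 3.6655 (running 7.7051)
  edge 3→4: √(-1.3076² + -2.6834²) = 2.9850 (running 10.6901)
  edge 4→5: √(1.1239² + -2.2509²) = 2.5159 (running 13.2060)
  edge 5→6: √(2.6764² + -0.5347²) = 2.7293 (running 15.9354)
  edge 6→7: √(1.4524² + 0.0837²) = 1.4548 (running 17.3902)
  edge 7→8: √(2.7265² + 2.2933²) = 3.5627 (running 20.9529)
  edge 8→1: √(-0.9152² + 3.2853²) = 3.4104 (running 24.3633)
Perimeter = 24.3633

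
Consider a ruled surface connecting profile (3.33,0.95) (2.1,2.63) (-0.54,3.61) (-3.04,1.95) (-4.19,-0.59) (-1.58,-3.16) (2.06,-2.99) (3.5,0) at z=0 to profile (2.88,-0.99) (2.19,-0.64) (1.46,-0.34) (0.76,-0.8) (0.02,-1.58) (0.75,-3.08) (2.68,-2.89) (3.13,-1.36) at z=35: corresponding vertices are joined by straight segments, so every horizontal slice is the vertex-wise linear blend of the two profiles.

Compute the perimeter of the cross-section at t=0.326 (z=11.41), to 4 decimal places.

Perimeter at t=0.326: 17.9080

Cross-section at t=0.326: each vertex is (1-t)·p0[i] + t·p1[i].
  v1: (1-0.326)·(3.33,0.95) + 0.326·(2.88,-0.99) = (3.1833,0.3176)
  v2: (1-0.326)·(2.1,2.63) + 0.326·(2.19,-0.64) = (2.1293,1.5640)
  v3: (1-0.326)·(-0.54,3.61) + 0.326·(1.46,-0.34) = (0.1120,2.3223)
  v4: (1-0.326)·(-3.04,1.95) + 0.326·(0.76,-0.8) = (-1.8012,1.0535)
  v5: (1-0.326)·(-4.19,-0.59) + 0.326·(0.02,-1.58) = (-2.8175,-0.9127)
  v6: (1-0.326)·(-1.58,-3.16) + 0.326·(0.75,-3.08) = (-0.8204,-3.1339)
  v7: (1-0.326)·(2.06,-2.99) + 0.326·(2.68,-2.89) = (2.2621,-2.9574)
  v8: (1-0.326)·(3.5,0) + 0.326·(3.13,-1.36) = (3.3794,-0.4434)
Perimeter = Σ |v_{i+1} − v_i|:
  edge 1→2: √(-1.0540² + 1.2464²) = 1.6323 (running 1.6323)
  edge 2→3: √(-2.0173² + 0.7583²) = 2.1552 (running 3.7875)
  edge 3→4: √(-1.9132² + -1.2688²) = 2.2957 (running 6.0831)
  edge 4→5: √(-1.0163² + -1.9662²) = 2.2134 (running 8.2965)
  edge 5→6: √(1.9971² + -2.2212²) = 2.9870 (running 11.2835)
  edge 6→7: √(3.0825² + 0.1765²) = 3.0876 (running 14.3711)
  edge 7→8: √(1.1173² + 2.5140²) = 2.7511 (running 17.1222)
  edge 8→1: √(-0.1961² + 0.7609²) = 0.7858 (running 17.9080)
Perimeter = 17.9080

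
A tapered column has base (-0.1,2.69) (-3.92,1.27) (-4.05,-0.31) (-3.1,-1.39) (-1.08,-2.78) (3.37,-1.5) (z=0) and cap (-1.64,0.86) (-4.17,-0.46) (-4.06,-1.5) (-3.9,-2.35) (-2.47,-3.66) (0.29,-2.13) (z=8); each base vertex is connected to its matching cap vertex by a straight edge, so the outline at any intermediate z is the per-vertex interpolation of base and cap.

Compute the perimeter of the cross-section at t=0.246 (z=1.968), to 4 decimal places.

Cross-section at t=0.246: each vertex is (1-t)·p0[i] + t·p1[i].
  v1: (1-0.246)·(-0.1,2.69) + 0.246·(-1.64,0.86) = (-0.4788,2.2398)
  v2: (1-0.246)·(-3.92,1.27) + 0.246·(-4.17,-0.46) = (-3.9815,0.8444)
  v3: (1-0.246)·(-4.05,-0.31) + 0.246·(-4.06,-1.5) = (-4.0525,-0.6027)
  v4: (1-0.246)·(-3.1,-1.39) + 0.246·(-3.9,-2.35) = (-3.2968,-1.6262)
  v5: (1-0.246)·(-1.08,-2.78) + 0.246·(-2.47,-3.66) = (-1.4219,-2.9965)
  v6: (1-0.246)·(3.37,-1.5) + 0.246·(0.29,-2.13) = (2.6123,-1.6550)
Perimeter = Σ |v_{i+1} − v_i|:
  edge 1→2: √(-3.5027² + -1.3954²) = 3.7704 (running 3.7704)
  edge 2→3: √(-0.0710² + -1.4472²) = 1.4489 (running 5.2193)
  edge 3→4: √(0.7557² + -1.0234²) = 1.2722 (running 6.4914)
  edge 4→5: √(1.8749² + -1.3703²) = 2.3223 (running 8.8137)
  edge 5→6: √(4.0343² + 1.3415²) = 4.2515 (running 13.0652)
  edge 6→1: √(-3.0912² + 3.8948²) = 4.9724 (running 18.0376)
Perimeter = 18.0376

Perimeter at t=0.246: 18.0376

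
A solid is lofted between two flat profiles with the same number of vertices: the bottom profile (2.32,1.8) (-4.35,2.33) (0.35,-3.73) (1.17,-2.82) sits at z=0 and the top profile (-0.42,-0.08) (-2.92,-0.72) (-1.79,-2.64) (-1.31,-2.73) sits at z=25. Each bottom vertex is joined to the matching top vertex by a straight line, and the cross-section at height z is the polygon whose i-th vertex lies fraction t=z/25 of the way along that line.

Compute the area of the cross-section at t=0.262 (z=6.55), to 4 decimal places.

Area at t=0.262: 14.6035

Cross-section at t=0.262: each vertex is (1-t)·p0[i] + t·p1[i].
  v1: (1-0.262)·(2.32,1.8) + 0.262·(-0.42,-0.08) = (1.6021,1.3074)
  v2: (1-0.262)·(-4.35,2.33) + 0.262·(-2.92,-0.72) = (-3.9753,1.5309)
  v3: (1-0.262)·(0.35,-3.73) + 0.262·(-1.79,-2.64) = (-0.2107,-3.4444)
  v4: (1-0.262)·(1.17,-2.82) + 0.262·(-1.31,-2.73) = (0.5202,-2.7964)
Shoelace sum Σ(x_i·y_{i+1} − x_{i+1}·y_i):
  i=1: 1.6021·1.5309 − -3.9753·1.3074 = +7.6502 (running +7.6502)
  i=2: -3.9753·-3.4444 − -0.2107·1.5309 = +14.0153 (running +21.6655)
  i=3: -0.2107·-2.7964 − 0.5202·-3.4444 = +2.3811 (running +24.0465)
  i=4: 0.5202·1.3074 − 1.6021·-2.7964 = +5.1604 (running +29.2069)
Area = |Σ|/2 = |29.2069|/2 = 14.6035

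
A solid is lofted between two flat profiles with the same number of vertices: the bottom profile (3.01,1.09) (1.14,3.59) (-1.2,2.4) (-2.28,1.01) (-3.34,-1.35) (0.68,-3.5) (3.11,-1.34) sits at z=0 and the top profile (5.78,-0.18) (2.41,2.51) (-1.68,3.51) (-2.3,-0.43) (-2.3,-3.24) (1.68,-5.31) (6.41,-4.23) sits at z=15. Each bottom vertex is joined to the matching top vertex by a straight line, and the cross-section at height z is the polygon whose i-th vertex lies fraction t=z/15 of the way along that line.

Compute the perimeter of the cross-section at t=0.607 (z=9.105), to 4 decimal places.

Perimeter at t=0.607: 24.9984

Cross-section at t=0.607: each vertex is (1-t)·p0[i] + t·p1[i].
  v1: (1-0.607)·(3.01,1.09) + 0.607·(5.78,-0.18) = (4.6914,0.3191)
  v2: (1-0.607)·(1.14,3.59) + 0.607·(2.41,2.51) = (1.9109,2.9344)
  v3: (1-0.607)·(-1.2,2.4) + 0.607·(-1.68,3.51) = (-1.4914,3.0738)
  v4: (1-0.607)·(-2.28,1.01) + 0.607·(-2.3,-0.43) = (-2.2921,0.1359)
  v5: (1-0.607)·(-3.34,-1.35) + 0.607·(-2.3,-3.24) = (-2.7087,-2.4972)
  v6: (1-0.607)·(0.68,-3.5) + 0.607·(1.68,-5.31) = (1.2870,-4.5987)
  v7: (1-0.607)·(3.11,-1.34) + 0.607·(6.41,-4.23) = (5.1131,-3.0942)
Perimeter = Σ |v_{i+1} − v_i|:
  edge 1→2: √(-2.7805² + 2.6153²) = 3.8172 (running 3.8172)
  edge 2→3: √(-3.4023² + 0.1393²) = 3.4051 (running 7.2223)
  edge 3→4: √(-0.8008² + -2.9378²) = 3.0450 (running 10.2673)
  edge 4→5: √(-0.4166² + -2.6332²) = 2.6659 (running 12.9332)
  edge 5→6: √(3.9957² + -2.1014²) = 4.5146 (running 17.4479)
  edge 6→7: √(3.8261² + 1.5044²) = 4.1113 (running 21.5591)
  edge 7→1: √(-0.4217² + 3.4133²) = 3.4393 (running 24.9984)
Perimeter = 24.9984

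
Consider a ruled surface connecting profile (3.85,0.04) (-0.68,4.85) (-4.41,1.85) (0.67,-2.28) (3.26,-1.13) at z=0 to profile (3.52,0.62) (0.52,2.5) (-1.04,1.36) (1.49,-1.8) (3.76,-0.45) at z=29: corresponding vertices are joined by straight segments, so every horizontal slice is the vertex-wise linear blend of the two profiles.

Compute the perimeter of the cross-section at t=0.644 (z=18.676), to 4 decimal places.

Perimeter at t=0.644: 16.2641

Cross-section at t=0.644: each vertex is (1-t)·p0[i] + t·p1[i].
  v1: (1-0.644)·(3.85,0.04) + 0.644·(3.52,0.62) = (3.6375,0.4135)
  v2: (1-0.644)·(-0.68,4.85) + 0.644·(0.52,2.5) = (0.0928,3.3366)
  v3: (1-0.644)·(-4.41,1.85) + 0.644·(-1.04,1.36) = (-2.2397,1.5344)
  v4: (1-0.644)·(0.67,-2.28) + 0.644·(1.49,-1.8) = (1.1981,-1.9709)
  v5: (1-0.644)·(3.26,-1.13) + 0.644·(3.76,-0.45) = (3.5820,-0.6921)
Perimeter = Σ |v_{i+1} − v_i|:
  edge 1→2: √(-3.5447² + 2.9231²) = 4.5945 (running 4.5945)
  edge 2→3: √(-2.3325² + -1.8022²) = 2.9476 (running 7.5421)
  edge 3→4: √(3.4378² + -3.5053²) = 4.9098 (running 12.4518)
  edge 4→5: √(2.3839² + 1.2788²) = 2.7053 (running 15.1571)
  edge 5→1: √(0.0555² + 1.1056²) = 1.1070 (running 16.2641)
Perimeter = 16.2641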